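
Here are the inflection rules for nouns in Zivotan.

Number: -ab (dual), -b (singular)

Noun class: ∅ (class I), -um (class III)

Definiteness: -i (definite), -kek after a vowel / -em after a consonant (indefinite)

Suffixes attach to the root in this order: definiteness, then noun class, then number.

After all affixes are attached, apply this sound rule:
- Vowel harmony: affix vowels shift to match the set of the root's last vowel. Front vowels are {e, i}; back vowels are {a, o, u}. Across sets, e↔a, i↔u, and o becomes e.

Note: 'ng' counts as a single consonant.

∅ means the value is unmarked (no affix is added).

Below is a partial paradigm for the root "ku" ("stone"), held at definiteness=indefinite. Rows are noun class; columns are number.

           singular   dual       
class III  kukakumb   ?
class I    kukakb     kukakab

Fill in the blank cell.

kukakumab

Attach definiteness indefinite -kek (after vowel 'u') → kukek.
Attach noun class class III -um → kukekum.
Attach number dual -ab → kukekumab.
Apply vowel harmony: kukekumab → kukakumab.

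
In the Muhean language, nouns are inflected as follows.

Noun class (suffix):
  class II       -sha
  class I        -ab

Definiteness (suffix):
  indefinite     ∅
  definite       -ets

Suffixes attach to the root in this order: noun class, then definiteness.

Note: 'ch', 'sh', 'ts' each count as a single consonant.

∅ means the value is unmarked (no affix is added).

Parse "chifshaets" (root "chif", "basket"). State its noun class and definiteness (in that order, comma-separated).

Segment: chif-sha-ets.
noun class: -sha → class II.
definiteness: -ets → definite.

class II, definite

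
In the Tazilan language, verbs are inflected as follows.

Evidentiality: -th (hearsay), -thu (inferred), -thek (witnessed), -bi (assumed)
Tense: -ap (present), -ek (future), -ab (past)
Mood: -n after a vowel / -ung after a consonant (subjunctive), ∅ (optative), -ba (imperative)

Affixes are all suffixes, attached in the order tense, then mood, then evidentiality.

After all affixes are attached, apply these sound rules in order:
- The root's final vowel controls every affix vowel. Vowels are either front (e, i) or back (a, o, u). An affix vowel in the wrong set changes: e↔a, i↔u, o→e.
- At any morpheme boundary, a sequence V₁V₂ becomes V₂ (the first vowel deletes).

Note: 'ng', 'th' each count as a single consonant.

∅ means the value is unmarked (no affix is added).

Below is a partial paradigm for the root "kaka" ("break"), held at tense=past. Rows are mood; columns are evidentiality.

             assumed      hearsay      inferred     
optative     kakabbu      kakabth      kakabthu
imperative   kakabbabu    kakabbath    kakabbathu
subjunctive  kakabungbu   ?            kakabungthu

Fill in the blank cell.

Attach tense past -ab → kakaab.
Attach mood subjunctive -ung (after consonant 'b') → kakaabung.
Attach evidentiality hearsay -th → kakaabungth.
Vowel harmony: no change.
Apply vowel deletion: kakaabungth → kakabungth.

kakabungth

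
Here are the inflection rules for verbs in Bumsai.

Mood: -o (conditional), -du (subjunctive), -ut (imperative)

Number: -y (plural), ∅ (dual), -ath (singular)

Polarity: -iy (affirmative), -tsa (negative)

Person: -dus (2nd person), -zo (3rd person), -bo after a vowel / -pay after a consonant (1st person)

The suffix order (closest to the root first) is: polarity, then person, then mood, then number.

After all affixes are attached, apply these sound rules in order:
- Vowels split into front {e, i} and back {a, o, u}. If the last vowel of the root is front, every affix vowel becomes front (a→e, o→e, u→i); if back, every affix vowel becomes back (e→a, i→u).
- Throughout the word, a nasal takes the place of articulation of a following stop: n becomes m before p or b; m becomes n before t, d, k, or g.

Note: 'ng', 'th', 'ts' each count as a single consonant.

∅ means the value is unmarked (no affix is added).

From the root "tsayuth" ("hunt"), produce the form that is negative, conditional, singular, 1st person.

tsayuthtsabooath

Attach polarity negative -tsa → tsayuthtsa.
Attach person 1st person -bo (after vowel 'a') → tsayuthtsabo.
Attach mood conditional -o → tsayuthtsaboo.
Attach number singular -ath → tsayuthtsabooath.
Vowel harmony: no change.
Nasal assimilation: no change.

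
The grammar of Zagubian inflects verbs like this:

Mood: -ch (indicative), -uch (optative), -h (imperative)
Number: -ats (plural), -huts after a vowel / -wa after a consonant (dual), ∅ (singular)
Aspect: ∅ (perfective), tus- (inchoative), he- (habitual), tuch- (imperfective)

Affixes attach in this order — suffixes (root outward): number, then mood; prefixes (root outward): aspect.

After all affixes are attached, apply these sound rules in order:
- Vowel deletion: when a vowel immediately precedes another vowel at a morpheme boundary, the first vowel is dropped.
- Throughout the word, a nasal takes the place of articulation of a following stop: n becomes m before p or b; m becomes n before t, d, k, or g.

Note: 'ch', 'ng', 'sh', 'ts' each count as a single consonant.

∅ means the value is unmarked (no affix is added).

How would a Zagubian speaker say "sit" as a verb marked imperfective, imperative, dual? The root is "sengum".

tuchsengumwah

Attach number dual -wa (after consonant 'm') → sengumwa.
Attach mood imperative -h → sengumwah.
Attach aspect imperfective tuch- → tuchsengumwah.
Vowel deletion: no change.
Nasal assimilation: no change.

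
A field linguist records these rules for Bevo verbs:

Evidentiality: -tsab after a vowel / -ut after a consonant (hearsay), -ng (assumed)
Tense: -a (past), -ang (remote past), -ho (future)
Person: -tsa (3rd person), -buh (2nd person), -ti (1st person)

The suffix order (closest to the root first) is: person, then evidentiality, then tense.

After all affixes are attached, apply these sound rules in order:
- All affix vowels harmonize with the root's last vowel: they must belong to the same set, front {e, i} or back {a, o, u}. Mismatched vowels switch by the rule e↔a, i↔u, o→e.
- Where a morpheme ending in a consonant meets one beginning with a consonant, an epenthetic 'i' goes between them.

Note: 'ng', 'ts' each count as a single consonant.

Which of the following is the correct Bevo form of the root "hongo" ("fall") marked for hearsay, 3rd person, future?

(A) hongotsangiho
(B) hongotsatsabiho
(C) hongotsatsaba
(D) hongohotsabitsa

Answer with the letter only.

B

Attach person 3rd person -tsa → hongotsa.
Attach evidentiality hearsay -tsab (after vowel 'a') → hongotsatsab.
Attach tense future -ho → hongotsatsabho.
Vowel harmony: no change.
Apply epenthesis: hongotsatsabho → hongotsatsabiho.
So the correct form is hongotsatsabiho, option (B).
(C) hongotsatsaba is wrong: it uses past instead of future for tense.
(D) hongohotsabitsa is wrong: it has the affixes in the wrong order.
(A) hongotsangiho is wrong: it uses assumed instead of hearsay for evidentiality.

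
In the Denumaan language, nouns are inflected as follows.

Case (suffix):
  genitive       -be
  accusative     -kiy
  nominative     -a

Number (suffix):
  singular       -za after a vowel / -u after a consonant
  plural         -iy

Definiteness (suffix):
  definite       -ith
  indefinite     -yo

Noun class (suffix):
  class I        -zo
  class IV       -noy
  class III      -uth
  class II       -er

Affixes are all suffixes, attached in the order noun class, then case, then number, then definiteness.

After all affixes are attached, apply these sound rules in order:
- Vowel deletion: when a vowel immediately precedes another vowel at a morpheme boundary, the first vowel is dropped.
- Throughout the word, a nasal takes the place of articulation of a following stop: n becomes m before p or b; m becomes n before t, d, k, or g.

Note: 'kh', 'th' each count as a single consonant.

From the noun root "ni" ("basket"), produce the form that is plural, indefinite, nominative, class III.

nuthiyyo

Attach noun class class III -uth → niuth.
Attach case nominative -a → niutha.
Attach number plural -iy → niuthaiy.
Attach definiteness indefinite -yo → niuthaiyyo.
Apply vowel deletion: niuthaiyyo → nuthiyyo.
Nasal assimilation: no change.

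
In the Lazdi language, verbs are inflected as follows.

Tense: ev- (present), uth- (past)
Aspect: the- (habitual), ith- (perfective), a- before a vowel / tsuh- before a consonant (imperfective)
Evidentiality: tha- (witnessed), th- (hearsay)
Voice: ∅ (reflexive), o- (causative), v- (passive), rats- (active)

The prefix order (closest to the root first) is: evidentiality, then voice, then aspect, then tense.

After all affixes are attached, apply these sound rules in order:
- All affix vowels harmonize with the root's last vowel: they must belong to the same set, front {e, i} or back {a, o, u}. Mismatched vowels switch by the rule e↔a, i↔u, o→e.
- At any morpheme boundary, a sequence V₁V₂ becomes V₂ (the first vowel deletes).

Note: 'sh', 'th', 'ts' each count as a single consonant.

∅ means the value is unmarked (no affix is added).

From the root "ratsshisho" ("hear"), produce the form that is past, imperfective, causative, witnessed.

uthotharatsshisho

Attach evidentiality witnessed tha- → tharatsshisho.
Attach voice causative o- → otharatsshisho.
Attach aspect imperfective a- (before vowel 'o') → aotharatsshisho.
Attach tense past uth- → uthaotharatsshisho.
Vowel harmony: no change.
Apply vowel deletion: uthaotharatsshisho → uthotharatsshisho.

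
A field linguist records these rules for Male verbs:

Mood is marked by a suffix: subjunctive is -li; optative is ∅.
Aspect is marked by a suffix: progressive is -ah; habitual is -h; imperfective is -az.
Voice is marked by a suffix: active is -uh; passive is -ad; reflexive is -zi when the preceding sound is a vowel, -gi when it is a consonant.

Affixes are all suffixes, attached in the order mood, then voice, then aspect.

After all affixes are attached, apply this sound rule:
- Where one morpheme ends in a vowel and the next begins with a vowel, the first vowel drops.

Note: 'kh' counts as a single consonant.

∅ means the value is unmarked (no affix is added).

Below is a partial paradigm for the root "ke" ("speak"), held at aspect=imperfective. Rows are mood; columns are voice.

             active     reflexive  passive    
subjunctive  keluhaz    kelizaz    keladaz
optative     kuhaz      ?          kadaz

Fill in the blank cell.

mood = optative: zero marking, form stays ke.
Attach voice reflexive -zi (after vowel 'e') → kezi.
Attach aspect imperfective -az → keziaz.
Apply vowel deletion: keziaz → kezaz.

kezaz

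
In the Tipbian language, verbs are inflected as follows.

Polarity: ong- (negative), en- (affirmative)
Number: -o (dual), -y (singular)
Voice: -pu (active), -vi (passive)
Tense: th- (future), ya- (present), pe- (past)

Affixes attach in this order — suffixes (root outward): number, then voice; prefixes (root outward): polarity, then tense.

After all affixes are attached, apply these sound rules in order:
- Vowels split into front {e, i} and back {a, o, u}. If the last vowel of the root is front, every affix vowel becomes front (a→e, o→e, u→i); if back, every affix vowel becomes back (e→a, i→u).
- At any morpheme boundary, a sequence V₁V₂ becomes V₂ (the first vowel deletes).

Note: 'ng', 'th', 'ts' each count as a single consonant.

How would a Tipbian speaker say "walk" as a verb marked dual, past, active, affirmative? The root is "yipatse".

penyipatsepi

Attach polarity affirmative en- → enyipatse.
Attach number dual -o → enyipatseo.
Attach tense past pe- → peenyipatseo.
Attach voice active -pu → peenyipatseopu.
Apply vowel harmony: peenyipatseopu → peenyipatseepi.
Apply vowel deletion: peenyipatseepi → penyipatsepi.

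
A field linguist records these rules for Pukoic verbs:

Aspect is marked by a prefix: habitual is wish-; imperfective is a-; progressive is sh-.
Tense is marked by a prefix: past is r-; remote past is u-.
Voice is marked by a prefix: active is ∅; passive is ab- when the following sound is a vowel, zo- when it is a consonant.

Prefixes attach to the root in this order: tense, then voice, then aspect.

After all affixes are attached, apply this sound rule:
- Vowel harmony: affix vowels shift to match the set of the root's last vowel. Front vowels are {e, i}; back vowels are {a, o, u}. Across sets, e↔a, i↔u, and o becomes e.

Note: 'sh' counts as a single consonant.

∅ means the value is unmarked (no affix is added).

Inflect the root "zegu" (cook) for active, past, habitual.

Attach tense past r- → rzegu.
voice = active: zero marking, form stays rzegu.
Attach aspect habitual wish- → wishrzegu.
Apply vowel harmony: wishrzegu → wushrzegu.

wushrzegu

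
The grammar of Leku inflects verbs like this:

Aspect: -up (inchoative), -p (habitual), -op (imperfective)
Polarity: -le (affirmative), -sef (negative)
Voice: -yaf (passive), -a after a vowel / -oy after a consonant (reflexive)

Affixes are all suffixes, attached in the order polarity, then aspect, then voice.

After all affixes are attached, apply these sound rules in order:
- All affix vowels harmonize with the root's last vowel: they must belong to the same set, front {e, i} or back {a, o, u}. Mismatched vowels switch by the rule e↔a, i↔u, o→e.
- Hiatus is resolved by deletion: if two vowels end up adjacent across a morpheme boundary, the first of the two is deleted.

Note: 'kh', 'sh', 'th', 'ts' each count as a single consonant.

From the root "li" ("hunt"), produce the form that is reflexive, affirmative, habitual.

lilepey

Attach polarity affirmative -le → lile.
Attach aspect habitual -p → lilep.
Attach voice reflexive -oy (after consonant 'p') → lilepoy.
Apply vowel harmony: lilepoy → lilepey.
Vowel deletion: no change.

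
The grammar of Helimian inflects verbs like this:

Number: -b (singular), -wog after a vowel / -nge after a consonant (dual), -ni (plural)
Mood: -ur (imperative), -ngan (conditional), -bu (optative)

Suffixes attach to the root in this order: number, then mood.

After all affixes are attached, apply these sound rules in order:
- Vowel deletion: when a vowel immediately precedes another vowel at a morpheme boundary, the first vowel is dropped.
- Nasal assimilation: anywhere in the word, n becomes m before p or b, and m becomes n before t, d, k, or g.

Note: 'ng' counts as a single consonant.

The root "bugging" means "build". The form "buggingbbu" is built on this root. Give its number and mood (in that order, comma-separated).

singular, optative

Segment: bugging-b-bu.
number: -b → singular.
mood: -bu → optative.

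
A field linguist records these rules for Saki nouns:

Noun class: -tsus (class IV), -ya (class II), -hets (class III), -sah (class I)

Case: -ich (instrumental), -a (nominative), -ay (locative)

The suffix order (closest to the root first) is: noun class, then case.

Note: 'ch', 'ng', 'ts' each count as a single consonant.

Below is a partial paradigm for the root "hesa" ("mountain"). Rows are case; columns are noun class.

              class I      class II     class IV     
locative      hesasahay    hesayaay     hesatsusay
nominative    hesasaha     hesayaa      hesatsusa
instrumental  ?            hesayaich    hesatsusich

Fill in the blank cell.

hesasahich

Attach noun class class I -sah → hesasah.
Attach case instrumental -ich → hesasahich.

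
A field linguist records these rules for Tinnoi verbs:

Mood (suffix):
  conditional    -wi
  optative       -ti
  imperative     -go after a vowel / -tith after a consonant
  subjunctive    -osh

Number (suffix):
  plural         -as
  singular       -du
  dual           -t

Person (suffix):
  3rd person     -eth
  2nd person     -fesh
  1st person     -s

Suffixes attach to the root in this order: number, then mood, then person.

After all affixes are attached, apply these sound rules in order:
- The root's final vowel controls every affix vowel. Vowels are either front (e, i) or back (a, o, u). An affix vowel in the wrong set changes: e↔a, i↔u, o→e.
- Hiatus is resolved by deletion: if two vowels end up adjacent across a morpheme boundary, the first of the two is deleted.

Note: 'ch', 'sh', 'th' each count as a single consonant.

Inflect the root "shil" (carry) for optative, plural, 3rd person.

Attach number plural -as → shilas.
Attach mood optative -ti → shilasti.
Attach person 3rd person -eth → shilastieth.
Apply vowel harmony: shilastieth → shilestieth.
Apply vowel deletion: shilestieth → shilesteth.

shilesteth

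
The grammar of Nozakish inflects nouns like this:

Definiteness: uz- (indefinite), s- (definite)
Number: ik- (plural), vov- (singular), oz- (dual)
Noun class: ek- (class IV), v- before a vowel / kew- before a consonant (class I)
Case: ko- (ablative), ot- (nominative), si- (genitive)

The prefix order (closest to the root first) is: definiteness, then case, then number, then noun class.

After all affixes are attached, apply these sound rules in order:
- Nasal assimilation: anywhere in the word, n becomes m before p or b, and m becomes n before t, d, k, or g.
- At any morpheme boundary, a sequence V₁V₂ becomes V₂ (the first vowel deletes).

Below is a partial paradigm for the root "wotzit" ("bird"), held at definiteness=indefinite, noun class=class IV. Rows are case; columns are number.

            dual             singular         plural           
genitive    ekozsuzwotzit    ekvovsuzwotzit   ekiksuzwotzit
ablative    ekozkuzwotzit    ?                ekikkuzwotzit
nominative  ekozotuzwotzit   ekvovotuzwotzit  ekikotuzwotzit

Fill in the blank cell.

Attach definiteness indefinite uz- → uzwotzit.
Attach case ablative ko- → kouzwotzit.
Attach number singular vov- → vovkouzwotzit.
Attach noun class class IV ek- → ekvovkouzwotzit.
Nasal assimilation: no change.
Apply vowel deletion: ekvovkouzwotzit → ekvovkuzwotzit.

ekvovkuzwotzit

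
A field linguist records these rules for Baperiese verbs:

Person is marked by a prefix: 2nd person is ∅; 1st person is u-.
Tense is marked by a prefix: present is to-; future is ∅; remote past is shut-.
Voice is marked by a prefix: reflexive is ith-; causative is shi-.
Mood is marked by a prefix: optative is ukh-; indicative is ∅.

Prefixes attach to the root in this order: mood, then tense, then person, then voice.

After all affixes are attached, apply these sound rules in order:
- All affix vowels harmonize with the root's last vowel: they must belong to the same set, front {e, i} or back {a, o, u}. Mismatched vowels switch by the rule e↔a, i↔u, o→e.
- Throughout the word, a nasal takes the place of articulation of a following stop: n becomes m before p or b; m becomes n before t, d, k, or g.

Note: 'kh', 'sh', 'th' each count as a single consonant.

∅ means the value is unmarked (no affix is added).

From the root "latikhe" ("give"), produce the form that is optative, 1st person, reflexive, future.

ithiikhlatikhe

Attach mood optative ukh- → ukhlatikhe.
tense = future: zero marking, form stays ukhlatikhe.
Attach person 1st person u- → uukhlatikhe.
Attach voice reflexive ith- → ithuukhlatikhe.
Apply vowel harmony: ithuukhlatikhe → ithiikhlatikhe.
Nasal assimilation: no change.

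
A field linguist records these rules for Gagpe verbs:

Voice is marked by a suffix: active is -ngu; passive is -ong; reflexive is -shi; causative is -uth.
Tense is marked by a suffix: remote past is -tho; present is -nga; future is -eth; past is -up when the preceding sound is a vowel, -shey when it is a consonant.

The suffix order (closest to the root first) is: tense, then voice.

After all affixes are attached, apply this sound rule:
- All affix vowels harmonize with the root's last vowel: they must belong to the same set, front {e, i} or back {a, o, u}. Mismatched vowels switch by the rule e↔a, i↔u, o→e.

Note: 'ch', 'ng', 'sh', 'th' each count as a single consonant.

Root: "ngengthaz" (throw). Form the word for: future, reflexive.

ngengthazathshu

Attach tense future -eth → ngengthazeth.
Attach voice reflexive -shi → ngengthazethshi.
Apply vowel harmony: ngengthazethshi → ngengthazathshu.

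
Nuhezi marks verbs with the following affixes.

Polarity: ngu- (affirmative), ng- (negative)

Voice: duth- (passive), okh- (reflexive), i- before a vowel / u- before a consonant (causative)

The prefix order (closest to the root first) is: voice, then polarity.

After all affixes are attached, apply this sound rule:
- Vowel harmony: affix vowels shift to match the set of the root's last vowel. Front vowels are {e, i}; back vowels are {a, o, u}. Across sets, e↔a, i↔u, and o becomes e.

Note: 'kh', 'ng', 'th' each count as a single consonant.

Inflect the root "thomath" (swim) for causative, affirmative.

Attach voice causative u- (before consonant 'th') → uthomath.
Attach polarity affirmative ngu- → nguuthomath.
Vowel harmony: no change.

nguuthomath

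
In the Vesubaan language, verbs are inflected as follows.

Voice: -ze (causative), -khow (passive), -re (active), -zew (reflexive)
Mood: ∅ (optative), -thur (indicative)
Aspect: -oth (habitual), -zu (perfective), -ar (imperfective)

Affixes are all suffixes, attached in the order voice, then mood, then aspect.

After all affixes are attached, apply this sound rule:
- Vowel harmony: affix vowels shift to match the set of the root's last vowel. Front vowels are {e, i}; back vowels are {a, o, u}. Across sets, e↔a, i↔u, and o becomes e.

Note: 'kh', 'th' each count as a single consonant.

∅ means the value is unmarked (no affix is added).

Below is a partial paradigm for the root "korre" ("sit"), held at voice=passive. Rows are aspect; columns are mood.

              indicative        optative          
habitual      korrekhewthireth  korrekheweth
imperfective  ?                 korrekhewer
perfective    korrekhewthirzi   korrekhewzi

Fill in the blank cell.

Attach voice passive -khow → korrekhow.
Attach mood indicative -thur → korrekhowthur.
Attach aspect imperfective -ar → korrekhowthurar.
Apply vowel harmony: korrekhowthurar → korrekhewthirer.

korrekhewthirer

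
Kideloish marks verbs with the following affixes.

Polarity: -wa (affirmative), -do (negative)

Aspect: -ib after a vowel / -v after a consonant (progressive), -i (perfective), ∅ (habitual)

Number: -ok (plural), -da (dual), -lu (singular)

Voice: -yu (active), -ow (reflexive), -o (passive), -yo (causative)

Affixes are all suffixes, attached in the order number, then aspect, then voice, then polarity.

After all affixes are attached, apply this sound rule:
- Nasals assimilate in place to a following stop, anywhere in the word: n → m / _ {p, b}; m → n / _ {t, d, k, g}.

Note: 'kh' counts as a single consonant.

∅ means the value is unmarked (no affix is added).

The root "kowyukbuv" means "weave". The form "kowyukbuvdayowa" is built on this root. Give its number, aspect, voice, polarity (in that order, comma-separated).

dual, habitual, causative, affirmative

Segment: kowyukbuv-da-yo-wa.
number: -da → dual.
aspect: ∅ → habitual.
voice: -yo → causative.
polarity: -wa → affirmative.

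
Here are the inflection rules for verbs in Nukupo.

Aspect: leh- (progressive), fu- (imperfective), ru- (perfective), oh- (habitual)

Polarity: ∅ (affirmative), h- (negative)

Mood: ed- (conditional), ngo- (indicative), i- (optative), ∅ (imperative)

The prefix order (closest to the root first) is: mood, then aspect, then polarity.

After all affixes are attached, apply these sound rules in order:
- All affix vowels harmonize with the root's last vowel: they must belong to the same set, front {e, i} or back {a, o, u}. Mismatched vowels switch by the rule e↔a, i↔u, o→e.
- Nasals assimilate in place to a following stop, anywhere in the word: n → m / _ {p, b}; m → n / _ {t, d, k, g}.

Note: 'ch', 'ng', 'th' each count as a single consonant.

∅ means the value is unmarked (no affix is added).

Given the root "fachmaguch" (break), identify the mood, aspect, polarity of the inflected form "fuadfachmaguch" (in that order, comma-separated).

conditional, imperfective, affirmative

Segment: fu-ed-fachmaguch.
mood: ed- → conditional.
aspect: fu- → imperfective.
polarity: ∅ → affirmative.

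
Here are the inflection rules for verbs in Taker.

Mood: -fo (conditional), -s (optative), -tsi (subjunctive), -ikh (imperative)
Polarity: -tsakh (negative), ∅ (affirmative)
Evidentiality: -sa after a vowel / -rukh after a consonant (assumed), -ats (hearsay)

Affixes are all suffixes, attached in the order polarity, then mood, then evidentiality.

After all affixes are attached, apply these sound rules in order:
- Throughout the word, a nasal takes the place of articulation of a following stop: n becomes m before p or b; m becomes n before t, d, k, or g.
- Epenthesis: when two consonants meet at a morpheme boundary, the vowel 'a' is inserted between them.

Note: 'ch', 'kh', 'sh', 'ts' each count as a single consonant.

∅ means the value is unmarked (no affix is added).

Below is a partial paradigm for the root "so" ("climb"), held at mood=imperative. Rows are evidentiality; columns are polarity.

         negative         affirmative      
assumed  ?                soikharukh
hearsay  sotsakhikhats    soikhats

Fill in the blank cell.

sotsakhikharukh

Attach polarity negative -tsakh → sotsakh.
Attach mood imperative -ikh → sotsakhikh.
Attach evidentiality assumed -rukh (after consonant 'kh') → sotsakhikhrukh.
Nasal assimilation: no change.
Apply epenthesis: sotsakhikhrukh → sotsakhikharukh.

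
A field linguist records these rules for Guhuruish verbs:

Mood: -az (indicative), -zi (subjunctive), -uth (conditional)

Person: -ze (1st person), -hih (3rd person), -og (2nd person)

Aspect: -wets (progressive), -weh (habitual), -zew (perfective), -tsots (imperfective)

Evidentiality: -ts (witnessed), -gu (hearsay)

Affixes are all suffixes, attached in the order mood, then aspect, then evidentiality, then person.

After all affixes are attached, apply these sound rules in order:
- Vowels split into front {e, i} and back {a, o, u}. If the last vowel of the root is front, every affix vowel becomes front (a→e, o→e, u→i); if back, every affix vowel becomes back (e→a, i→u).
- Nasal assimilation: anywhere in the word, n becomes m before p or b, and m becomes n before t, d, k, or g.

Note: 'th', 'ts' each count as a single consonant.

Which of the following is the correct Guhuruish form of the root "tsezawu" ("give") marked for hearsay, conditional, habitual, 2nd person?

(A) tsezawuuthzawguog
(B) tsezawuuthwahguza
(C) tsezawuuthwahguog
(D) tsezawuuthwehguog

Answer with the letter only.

C

Attach mood conditional -uth → tsezawuuth.
Attach aspect habitual -weh → tsezawuuthweh.
Attach evidentiality hearsay -gu → tsezawuuthwehgu.
Attach person 2nd person -og → tsezawuuthwehguog.
Apply vowel harmony: tsezawuuthwehguog → tsezawuuthwahguog.
Nasal assimilation: no change.
So the correct form is tsezawuuthwahguog, option (C).
(B) tsezawuuthwahguza is wrong: it uses 1st person instead of 2nd person for person.
(D) tsezawuuthwehguog is wrong: it fails to apply the sound rule(s).
(A) tsezawuuthzawguog is wrong: it uses perfective instead of habitual for aspect.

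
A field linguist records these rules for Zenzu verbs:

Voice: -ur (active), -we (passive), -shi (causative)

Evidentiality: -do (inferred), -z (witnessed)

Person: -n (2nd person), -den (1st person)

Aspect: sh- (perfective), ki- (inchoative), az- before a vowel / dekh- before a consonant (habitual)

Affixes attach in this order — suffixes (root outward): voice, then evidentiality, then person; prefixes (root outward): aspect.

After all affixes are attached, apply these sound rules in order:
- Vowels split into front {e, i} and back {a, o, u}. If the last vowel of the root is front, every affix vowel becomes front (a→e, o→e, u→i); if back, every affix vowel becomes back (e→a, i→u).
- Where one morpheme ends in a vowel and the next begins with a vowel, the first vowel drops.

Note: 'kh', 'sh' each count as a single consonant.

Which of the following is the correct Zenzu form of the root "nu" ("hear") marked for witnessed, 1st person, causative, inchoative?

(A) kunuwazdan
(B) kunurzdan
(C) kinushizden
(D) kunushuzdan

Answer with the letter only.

D

Attach voice causative -shi → nushi.
Attach evidentiality witnessed -z → nushiz.
Attach person 1st person -den → nushizden.
Attach aspect inchoative ki- → kinushizden.
Apply vowel harmony: kinushizden → kunushuzdan.
Vowel deletion: no change.
So the correct form is kunushuzdan, option (D).
(C) kinushizden is wrong: it fails to apply the sound rule(s).
(A) kunuwazdan is wrong: it uses passive instead of causative for voice.
(B) kunurzdan is wrong: it uses active instead of causative for voice.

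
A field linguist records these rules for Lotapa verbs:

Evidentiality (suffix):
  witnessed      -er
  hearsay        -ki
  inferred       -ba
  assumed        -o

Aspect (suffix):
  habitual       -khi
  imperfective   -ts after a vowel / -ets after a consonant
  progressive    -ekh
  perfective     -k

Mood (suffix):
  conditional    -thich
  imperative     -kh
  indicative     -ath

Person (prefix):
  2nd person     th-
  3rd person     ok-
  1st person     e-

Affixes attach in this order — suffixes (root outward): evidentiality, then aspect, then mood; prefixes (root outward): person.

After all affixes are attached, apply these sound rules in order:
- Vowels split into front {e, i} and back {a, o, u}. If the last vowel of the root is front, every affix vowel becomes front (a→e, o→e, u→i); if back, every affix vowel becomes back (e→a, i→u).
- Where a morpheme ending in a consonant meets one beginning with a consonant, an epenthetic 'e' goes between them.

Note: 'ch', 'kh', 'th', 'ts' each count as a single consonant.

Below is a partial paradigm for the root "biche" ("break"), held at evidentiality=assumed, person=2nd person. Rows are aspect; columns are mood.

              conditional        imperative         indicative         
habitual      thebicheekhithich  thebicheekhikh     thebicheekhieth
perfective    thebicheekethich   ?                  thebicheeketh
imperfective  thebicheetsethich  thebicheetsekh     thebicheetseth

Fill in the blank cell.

thebicheekekh

Attach evidentiality assumed -o → bicheo.
Attach person 2nd person th- → thbicheo.
Attach aspect perfective -k → thbicheok.
Attach mood imperative -kh → thbicheokkh.
Apply vowel harmony: thbicheokkh → thbicheekkh.
Apply epenthesis: thbicheekkh → thebicheekekh.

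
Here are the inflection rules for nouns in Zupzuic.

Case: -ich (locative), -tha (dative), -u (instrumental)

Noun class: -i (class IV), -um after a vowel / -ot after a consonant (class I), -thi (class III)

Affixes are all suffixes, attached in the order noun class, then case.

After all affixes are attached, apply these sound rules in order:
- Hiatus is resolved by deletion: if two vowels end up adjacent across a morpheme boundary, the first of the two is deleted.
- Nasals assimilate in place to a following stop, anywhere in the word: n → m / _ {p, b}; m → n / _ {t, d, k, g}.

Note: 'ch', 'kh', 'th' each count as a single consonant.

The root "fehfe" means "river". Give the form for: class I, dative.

fehfumtha

Attach noun class class I -um (after vowel 'e') → fehfeum.
Attach case dative -tha → fehfeumtha.
Apply vowel deletion: fehfeumtha → fehfumtha.
Nasal assimilation: no change.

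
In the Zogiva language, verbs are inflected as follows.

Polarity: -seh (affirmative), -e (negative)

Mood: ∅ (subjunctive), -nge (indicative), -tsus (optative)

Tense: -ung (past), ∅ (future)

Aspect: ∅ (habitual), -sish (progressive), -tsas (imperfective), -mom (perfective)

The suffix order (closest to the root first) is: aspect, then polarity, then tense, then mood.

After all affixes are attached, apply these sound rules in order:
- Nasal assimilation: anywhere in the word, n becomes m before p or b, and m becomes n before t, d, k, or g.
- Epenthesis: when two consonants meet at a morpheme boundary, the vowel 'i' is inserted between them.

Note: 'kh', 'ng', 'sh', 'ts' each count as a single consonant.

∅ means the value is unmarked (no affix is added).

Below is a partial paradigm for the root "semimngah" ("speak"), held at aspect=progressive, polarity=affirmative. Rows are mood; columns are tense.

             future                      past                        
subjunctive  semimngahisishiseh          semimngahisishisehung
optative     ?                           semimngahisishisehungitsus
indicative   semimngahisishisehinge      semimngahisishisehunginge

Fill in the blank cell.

Attach aspect progressive -sish → semimngahsish.
Attach polarity affirmative -seh → semimngahsishseh.
tense = future: zero marking, form stays semimngahsishseh.
Attach mood optative -tsus → semimngahsishsehtsus.
Nasal assimilation: no change.
Apply epenthesis: semimngahsishsehtsus → semimngahisishisehitsus.

semimngahisishisehitsus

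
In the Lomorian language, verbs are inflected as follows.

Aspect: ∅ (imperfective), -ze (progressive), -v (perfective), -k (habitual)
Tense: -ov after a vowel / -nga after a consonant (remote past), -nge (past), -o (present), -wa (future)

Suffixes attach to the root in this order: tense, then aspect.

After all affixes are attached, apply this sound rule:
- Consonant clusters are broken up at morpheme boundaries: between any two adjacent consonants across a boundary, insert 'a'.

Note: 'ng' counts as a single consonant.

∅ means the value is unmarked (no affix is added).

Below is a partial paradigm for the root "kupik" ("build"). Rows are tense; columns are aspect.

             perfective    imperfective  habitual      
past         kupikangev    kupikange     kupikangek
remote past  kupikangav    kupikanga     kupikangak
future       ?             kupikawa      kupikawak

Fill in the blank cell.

kupikawav

Attach tense future -wa → kupikwa.
Attach aspect perfective -v → kupikwav.
Apply epenthesis: kupikwav → kupikawav.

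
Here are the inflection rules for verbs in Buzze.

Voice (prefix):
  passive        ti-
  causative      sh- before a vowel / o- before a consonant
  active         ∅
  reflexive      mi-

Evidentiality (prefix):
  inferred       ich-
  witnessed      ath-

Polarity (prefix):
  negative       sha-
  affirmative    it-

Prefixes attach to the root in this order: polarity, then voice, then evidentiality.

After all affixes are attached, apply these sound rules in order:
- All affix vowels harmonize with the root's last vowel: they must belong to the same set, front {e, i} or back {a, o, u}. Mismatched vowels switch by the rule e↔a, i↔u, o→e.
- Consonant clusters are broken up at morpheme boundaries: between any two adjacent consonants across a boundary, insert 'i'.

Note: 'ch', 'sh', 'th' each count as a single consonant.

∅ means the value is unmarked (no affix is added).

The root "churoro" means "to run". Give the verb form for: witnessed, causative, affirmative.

Attach polarity affirmative it- → itchuroro.
Attach voice causative sh- (before vowel 'i') → shitchuroro.
Attach evidentiality witnessed ath- → athshitchuroro.
Apply vowel harmony: athshitchuroro → athshutchuroro.
Apply epenthesis: athshutchuroro → athishutichuroro.

athishutichuroro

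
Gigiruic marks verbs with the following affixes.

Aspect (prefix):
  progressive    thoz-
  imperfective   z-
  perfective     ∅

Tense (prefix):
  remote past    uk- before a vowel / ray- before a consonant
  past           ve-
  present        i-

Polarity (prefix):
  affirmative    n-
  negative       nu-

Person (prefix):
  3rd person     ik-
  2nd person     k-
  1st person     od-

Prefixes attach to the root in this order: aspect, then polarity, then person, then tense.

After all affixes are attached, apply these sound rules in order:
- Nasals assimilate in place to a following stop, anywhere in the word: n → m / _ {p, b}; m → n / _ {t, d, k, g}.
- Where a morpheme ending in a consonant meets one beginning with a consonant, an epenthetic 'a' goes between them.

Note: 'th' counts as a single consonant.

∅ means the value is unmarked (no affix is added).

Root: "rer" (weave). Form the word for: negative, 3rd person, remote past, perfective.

aspect = perfective: zero marking, form stays rer.
Attach polarity negative nu- → nurer.
Attach person 3rd person ik- → iknurer.
Attach tense remote past uk- (before vowel 'i') → ukiknurer.
Nasal assimilation: no change.
Apply epenthesis: ukiknurer → ukikanurer.

ukikanurer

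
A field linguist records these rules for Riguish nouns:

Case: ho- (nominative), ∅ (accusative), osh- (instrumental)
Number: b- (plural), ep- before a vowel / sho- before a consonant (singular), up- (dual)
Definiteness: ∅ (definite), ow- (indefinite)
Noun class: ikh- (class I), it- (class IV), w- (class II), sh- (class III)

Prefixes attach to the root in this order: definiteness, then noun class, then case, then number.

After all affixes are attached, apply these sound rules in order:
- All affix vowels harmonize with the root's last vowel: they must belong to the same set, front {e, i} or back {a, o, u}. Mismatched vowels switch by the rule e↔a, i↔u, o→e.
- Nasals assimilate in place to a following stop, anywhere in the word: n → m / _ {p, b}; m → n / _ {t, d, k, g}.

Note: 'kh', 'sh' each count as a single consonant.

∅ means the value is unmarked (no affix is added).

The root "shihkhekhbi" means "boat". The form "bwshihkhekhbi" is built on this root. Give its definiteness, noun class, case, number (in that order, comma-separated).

definite, class II, accusative, plural

Segment: b-w-shihkhekhbi.
definiteness: ∅ → definite.
noun class: w- → class II.
case: ∅ → accusative.
number: b- → plural.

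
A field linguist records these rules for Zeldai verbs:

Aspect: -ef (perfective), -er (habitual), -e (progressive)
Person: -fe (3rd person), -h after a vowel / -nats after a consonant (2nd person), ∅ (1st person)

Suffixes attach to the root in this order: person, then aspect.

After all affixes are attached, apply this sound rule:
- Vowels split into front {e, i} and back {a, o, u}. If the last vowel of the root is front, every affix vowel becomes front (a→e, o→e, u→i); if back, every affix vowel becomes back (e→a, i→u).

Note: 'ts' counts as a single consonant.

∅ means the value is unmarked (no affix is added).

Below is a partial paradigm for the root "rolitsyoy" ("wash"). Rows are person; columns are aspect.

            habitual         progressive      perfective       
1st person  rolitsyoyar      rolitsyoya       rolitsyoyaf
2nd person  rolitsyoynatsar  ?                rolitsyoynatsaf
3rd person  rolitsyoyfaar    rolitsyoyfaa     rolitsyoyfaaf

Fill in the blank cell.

rolitsyoynatsa

Attach person 2nd person -nats (after consonant 'y') → rolitsyoynats.
Attach aspect progressive -e → rolitsyoynatse.
Apply vowel harmony: rolitsyoynatse → rolitsyoynatsa.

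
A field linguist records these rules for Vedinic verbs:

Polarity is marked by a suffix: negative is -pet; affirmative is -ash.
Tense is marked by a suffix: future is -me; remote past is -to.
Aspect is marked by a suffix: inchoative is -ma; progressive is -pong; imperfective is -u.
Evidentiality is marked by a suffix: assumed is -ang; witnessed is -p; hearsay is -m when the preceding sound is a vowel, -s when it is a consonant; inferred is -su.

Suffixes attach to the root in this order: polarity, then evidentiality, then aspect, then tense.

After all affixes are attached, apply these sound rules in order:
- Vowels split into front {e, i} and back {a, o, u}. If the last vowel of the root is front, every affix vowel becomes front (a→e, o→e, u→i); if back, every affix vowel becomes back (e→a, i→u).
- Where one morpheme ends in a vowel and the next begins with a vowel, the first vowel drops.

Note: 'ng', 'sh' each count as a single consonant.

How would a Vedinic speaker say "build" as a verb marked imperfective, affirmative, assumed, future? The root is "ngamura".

Attach polarity affirmative -ash → ngamuraash.
Attach evidentiality assumed -ang → ngamuraashang.
Attach aspect imperfective -u → ngamuraashangu.
Attach tense future -me → ngamuraashangume.
Apply vowel harmony: ngamuraashangume → ngamuraashanguma.
Apply vowel deletion: ngamuraashanguma → ngamurashanguma.

ngamurashanguma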